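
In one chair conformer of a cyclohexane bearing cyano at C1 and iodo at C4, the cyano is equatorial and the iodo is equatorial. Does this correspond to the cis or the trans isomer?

trans

C1 and C4 have opposite parity, so their axial bonds point in opposite directions.
With opposite-parity carbons, two substituents on the same face are one axial and one equatorial; opposite faces give both axial or both equatorial.
Here the groups are equatorial/equatorial → opposite face → trans.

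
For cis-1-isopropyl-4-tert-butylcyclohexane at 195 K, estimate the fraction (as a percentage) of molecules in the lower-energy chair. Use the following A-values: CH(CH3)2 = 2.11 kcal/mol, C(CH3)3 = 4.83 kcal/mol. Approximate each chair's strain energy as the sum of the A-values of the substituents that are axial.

99.9%

C1 and C4 have opposite parity, so for the cis isomer the two substituents are one axial and one equatorial in each chair.
Chair I (isopropyl axial, tert-butyl equatorial): E = 2.11 kcal/mol; chair II (isopropyl equatorial, tert-butyl axial): E = 4.83 kcal/mol.
ΔG = 2.72 kcal/mol between the two chairs.
K = exp(ΔG/RT) with R = 1.987×10⁻³ kcal mol⁻¹ K⁻¹ and T = 195 K gives K ≈ 1.12e+03.
Fraction in the lower-energy chair = K/(K+1) = 99.9%.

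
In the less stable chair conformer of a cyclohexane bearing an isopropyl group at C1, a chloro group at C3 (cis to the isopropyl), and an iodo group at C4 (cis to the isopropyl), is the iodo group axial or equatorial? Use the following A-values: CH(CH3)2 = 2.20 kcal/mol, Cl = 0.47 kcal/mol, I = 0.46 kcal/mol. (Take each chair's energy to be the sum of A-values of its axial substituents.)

equatorial

Chair I (isopropyl axial, chloro axial, iodo equatorial): E = 2.67 kcal/mol.
Chair II (isopropyl equatorial, chloro equatorial, iodo axial): E = 0.46 kcal/mol.
Chair I is the less stable (higher-energy) conformer, and in that chair the iodo group is equatorial.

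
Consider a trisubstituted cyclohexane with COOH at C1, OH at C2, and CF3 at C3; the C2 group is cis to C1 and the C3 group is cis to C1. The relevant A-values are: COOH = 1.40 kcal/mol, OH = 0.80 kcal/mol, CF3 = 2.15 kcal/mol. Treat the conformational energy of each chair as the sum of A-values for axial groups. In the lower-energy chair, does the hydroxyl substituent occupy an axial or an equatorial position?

axial

Chair I (carboxyl axial, hydroxyl equatorial, trifluoromethyl axial): E = 3.55 kcal/mol.
Chair II (carboxyl equatorial, hydroxyl axial, trifluoromethyl equatorial): E = 0.80 kcal/mol.
Chair II is the more stable (lower-energy) conformer, and in that chair the hydroxyl group is axial.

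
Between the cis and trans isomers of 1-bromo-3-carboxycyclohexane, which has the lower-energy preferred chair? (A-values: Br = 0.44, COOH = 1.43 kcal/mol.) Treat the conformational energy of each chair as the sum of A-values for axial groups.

cis

At 1,3 positions (parity same): cis → (e,e or a,a); trans → (a,e or e,a).
Best chair for cis: E = 0.00 kcal/mol; best chair for trans: E = 0.44 kcal/mol.
The cis isomer is lower by 0.44 kcal/mol.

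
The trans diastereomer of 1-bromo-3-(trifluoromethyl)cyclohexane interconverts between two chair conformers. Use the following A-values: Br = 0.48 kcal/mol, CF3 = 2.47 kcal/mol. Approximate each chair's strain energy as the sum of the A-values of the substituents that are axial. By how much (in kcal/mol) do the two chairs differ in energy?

1.99 kcal/mol

C1 and C3 have the same parity, so for the trans isomer the two substituents are one axial and one equatorial in each chair.
Chair I (bromo axial, trifluoromethyl equatorial): E = 0.48 kcal/mol.
Chair II (bromo equatorial, trifluoromethyl axial): E = 2.47 kcal/mol.
ΔE = 2.47 − 0.48 = 1.99 kcal/mol; chair I is more stable.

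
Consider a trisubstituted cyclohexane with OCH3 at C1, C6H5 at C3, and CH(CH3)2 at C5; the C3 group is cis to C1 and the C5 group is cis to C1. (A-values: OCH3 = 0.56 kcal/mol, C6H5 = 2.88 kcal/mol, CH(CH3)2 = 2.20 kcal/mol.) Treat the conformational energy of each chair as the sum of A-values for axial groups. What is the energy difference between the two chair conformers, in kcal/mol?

5.64 kcal/mol

Chair I (methoxy axial, phenyl axial, isopropyl axial): E = 5.64 kcal/mol.
Chair II (methoxy equatorial, phenyl equatorial, isopropyl equatorial): E = 0.00 kcal/mol.
ΔE = 5.64 − 0.00 = 5.64 kcal/mol; chair II is more stable.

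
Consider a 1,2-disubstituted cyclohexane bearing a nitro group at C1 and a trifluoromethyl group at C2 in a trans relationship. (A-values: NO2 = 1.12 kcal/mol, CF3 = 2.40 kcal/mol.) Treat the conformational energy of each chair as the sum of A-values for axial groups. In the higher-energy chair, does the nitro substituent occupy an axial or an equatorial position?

C1 and C2 have opposite parity, so for the trans isomer the two substituents are e,e in one chair and a,a in the other.
Chair I (nitro axial, trifluoromethyl axial): E = 3.52 kcal/mol.
Chair II (nitro equatorial, trifluoromethyl equatorial): E = 0.00 kcal/mol.
Chair I is the less stable (higher-energy) conformer, and in that chair the nitro group is axial.

axial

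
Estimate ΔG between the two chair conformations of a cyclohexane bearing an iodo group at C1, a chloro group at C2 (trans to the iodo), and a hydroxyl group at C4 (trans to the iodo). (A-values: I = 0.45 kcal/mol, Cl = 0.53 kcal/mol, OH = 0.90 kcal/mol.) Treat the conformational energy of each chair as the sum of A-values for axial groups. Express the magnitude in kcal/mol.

Chair I (iodo axial, chloro axial, hydroxyl axial): E = 1.88 kcal/mol.
Chair II (iodo equatorial, chloro equatorial, hydroxyl equatorial): E = 0.00 kcal/mol.
ΔE = 1.88 − 0.00 = 1.88 kcal/mol; chair II is more stable.

1.88 kcal/mol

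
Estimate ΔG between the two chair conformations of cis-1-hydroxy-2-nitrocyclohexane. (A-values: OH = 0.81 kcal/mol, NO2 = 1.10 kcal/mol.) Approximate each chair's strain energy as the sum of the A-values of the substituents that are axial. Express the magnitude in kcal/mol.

0.29 kcal/mol

C1 and C2 have opposite parity, so for the cis isomer the two substituents are one axial and one equatorial in each chair.
Chair I (hydroxyl axial, nitro equatorial): E = 0.81 kcal/mol.
Chair II (hydroxyl equatorial, nitro axial): E = 1.10 kcal/mol.
ΔE = 1.10 − 0.81 = 0.29 kcal/mol; chair I is more stable.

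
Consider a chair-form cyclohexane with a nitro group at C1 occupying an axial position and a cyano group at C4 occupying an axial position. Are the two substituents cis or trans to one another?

trans

C1 and C4 have opposite parity, so their axial bonds point in opposite directions.
With opposite-parity carbons, two substituents on the same face are one axial and one equatorial; opposite faces give both axial or both equatorial.
Here the groups are axial/axial → opposite face → trans.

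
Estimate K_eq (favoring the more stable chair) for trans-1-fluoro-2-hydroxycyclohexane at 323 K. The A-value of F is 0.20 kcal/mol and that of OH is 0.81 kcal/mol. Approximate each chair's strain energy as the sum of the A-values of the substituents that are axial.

C1 and C2 have opposite parity, so for the trans isomer the two substituents are e,e in one chair and a,a in the other.
Chair I (fluoro axial, hydroxyl axial): E = 1.01 kcal/mol; chair II (fluoro equatorial, hydroxyl equatorial): E = 0.00 kcal/mol.
ΔG = 1.01 kcal/mol between the two chairs.
K = exp(ΔG/RT) with R = 1.987×10⁻³ kcal mol⁻¹ K⁻¹ and T = 323 K gives K ≈ 4.82.

K ≈ 4.82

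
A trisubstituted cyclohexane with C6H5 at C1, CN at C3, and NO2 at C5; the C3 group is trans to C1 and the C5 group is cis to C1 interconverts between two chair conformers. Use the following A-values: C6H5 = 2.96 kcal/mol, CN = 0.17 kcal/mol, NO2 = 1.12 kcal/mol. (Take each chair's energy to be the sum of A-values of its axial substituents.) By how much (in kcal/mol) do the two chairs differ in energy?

Chair I (phenyl axial, cyano equatorial, nitro axial): E = 4.08 kcal/mol.
Chair II (phenyl equatorial, cyano axial, nitro equatorial): E = 0.17 kcal/mol.
ΔE = 4.08 − 0.17 = 3.91 kcal/mol; chair II is more stable.

3.91 kcal/mol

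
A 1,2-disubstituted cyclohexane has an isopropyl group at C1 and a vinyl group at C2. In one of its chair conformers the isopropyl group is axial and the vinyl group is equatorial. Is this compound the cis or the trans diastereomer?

C1 and C2 have opposite parity, so their axial bonds point in opposite directions.
With opposite-parity carbons, two substituents on the same face are one axial and one equatorial; opposite faces give both axial or both equatorial.
Here the groups are axial/equatorial → same face → cis.

cis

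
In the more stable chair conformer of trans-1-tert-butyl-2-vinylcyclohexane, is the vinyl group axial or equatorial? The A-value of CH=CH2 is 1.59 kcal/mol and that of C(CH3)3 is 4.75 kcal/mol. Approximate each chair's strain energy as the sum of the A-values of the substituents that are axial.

equatorial

C1 and C2 have opposite parity, so for the trans isomer the two substituents are e,e in one chair and a,a in the other.
Chair I (vinyl axial, tert-butyl axial): E = 6.34 kcal/mol.
Chair II (vinyl equatorial, tert-butyl equatorial): E = 0.00 kcal/mol.
Chair II is the more stable (lower-energy) conformer, and in that chair the vinyl group is equatorial.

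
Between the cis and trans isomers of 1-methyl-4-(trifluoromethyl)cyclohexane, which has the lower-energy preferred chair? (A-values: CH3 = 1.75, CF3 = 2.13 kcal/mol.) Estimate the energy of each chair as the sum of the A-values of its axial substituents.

At 1,4 positions (parity opposite): cis → (a,e or e,a); trans → (e,e or a,a).
Best chair for cis: E = 1.75 kcal/mol; best chair for trans: E = 0.00 kcal/mol.
The trans isomer is lower by 1.75 kcal/mol.

trans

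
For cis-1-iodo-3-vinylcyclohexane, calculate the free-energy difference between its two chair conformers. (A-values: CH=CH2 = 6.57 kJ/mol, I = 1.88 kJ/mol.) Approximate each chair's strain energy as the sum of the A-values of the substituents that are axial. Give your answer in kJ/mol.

C1 and C3 have the same parity, so for the cis isomer the two substituents are e,e in one chair and a,a in the other.
Chair I (vinyl axial, iodo axial): E = 8.45 kJ/mol.
Chair II (vinyl equatorial, iodo equatorial): E = 0.00 kJ/mol.
ΔE = 8.45 − 0.00 = 8.45 kJ/mol; chair II is more stable.

8.45 kJ/mol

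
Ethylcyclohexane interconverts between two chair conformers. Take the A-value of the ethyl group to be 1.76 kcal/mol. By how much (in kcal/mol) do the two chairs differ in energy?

1.76 kcal/mol

A monosubstituted cyclohexane has one chair with the ethyl group axial (E = A = 1.76 kcal/mol) and one with it equatorial (E = 0).
ΔE = 1.76 − 0 = 1.76 kcal/mol.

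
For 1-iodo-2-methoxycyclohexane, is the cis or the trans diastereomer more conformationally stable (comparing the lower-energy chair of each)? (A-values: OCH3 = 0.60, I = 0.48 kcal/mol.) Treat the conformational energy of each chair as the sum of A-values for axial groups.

trans

At 1,2 positions (parity opposite): cis → (a,e or e,a); trans → (e,e or a,a).
Best chair for cis: E = 0.48 kcal/mol; best chair for trans: E = 0.00 kcal/mol.
The trans isomer is lower by 0.48 kcal/mol.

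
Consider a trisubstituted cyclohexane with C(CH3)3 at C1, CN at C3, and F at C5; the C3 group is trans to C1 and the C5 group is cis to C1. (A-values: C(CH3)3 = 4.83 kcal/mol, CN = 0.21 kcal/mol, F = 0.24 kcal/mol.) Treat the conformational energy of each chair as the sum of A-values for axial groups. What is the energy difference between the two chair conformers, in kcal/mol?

4.86 kcal/mol

Chair I (tert-butyl axial, cyano equatorial, fluoro axial): E = 5.07 kcal/mol.
Chair II (tert-butyl equatorial, cyano axial, fluoro equatorial): E = 0.21 kcal/mol.
ΔE = 5.07 − 0.21 = 4.86 kcal/mol; chair II is more stable.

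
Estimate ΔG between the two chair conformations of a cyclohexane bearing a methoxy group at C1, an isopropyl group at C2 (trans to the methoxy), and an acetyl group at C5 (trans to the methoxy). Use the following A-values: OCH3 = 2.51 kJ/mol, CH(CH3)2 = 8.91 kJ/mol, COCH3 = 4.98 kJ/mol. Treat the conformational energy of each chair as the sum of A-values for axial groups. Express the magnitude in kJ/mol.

6.44 kJ/mol

Chair I (methoxy axial, isopropyl axial, acetyl equatorial): E = 11.42 kJ/mol.
Chair II (methoxy equatorial, isopropyl equatorial, acetyl axial): E = 4.98 kJ/mol.
ΔE = 11.42 − 4.98 = 6.44 kJ/mol; chair II is more stable.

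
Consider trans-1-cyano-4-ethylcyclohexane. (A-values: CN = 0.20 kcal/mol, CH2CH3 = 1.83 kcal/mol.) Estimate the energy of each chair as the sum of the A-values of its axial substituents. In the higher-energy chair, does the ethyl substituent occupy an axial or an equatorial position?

C1 and C4 have opposite parity, so for the trans isomer the two substituents are e,e in one chair and a,a in the other.
Chair I (cyano axial, ethyl axial): E = 2.03 kcal/mol.
Chair II (cyano equatorial, ethyl equatorial): E = 0.00 kcal/mol.
Chair I is the less stable (higher-energy) conformer, and in that chair the ethyl group is axial.

axial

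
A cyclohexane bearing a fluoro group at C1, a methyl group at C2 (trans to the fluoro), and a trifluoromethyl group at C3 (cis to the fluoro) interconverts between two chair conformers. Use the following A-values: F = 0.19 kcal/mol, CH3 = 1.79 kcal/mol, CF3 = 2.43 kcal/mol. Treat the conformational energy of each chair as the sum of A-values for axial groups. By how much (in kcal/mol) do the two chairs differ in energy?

4.41 kcal/mol

Chair I (fluoro axial, methyl axial, trifluoromethyl axial): E = 4.41 kcal/mol.
Chair II (fluoro equatorial, methyl equatorial, trifluoromethyl equatorial): E = 0.00 kcal/mol.
ΔE = 4.41 − 0.00 = 4.41 kcal/mol; chair II is more stable.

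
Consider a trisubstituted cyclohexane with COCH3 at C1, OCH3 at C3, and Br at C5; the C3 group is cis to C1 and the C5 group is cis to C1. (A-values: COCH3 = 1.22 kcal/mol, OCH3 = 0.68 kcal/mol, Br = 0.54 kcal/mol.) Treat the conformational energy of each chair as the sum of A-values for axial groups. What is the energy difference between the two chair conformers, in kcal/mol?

Chair I (acetyl axial, methoxy axial, bromo axial): E = 2.44 kcal/mol.
Chair II (acetyl equatorial, methoxy equatorial, bromo equatorial): E = 0.00 kcal/mol.
ΔE = 2.44 − 0.00 = 2.44 kcal/mol; chair II is more stable.

2.44 kcal/mol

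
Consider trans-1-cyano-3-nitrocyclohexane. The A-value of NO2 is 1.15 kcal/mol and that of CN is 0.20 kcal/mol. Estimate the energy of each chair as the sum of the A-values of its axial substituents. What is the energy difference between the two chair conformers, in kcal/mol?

C1 and C3 have the same parity, so for the trans isomer the two substituents are one axial and one equatorial in each chair.
Chair I (nitro axial, cyano equatorial): E = 1.15 kcal/mol.
Chair II (nitro equatorial, cyano axial): E = 0.20 kcal/mol.
ΔE = 1.15 − 0.20 = 0.95 kcal/mol; chair II is more stable.

0.95 kcal/mol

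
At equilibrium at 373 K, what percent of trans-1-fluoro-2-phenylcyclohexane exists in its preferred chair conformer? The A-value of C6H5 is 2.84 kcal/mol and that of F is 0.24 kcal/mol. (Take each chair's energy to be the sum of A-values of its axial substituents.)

98.5%

C1 and C2 have opposite parity, so for the trans isomer the two substituents are e,e in one chair and a,a in the other.
Chair I (phenyl axial, fluoro axial): E = 3.08 kcal/mol; chair II (phenyl equatorial, fluoro equatorial): E = 0.00 kcal/mol.
ΔG = 3.08 kcal/mol between the two chairs.
K = exp(ΔG/RT) with R = 1.987×10⁻³ kcal mol⁻¹ K⁻¹ and T = 373 K gives K ≈ 63.8.
Fraction in the lower-energy chair = K/(K+1) = 98.5%.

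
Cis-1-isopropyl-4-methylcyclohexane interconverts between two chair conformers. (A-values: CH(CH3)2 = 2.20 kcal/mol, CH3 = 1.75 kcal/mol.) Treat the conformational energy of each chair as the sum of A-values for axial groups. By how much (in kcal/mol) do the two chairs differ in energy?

0.45 kcal/mol

C1 and C4 have opposite parity, so for the cis isomer the two substituents are one axial and one equatorial in each chair.
Chair I (isopropyl axial, methyl equatorial): E = 2.20 kcal/mol.
Chair II (isopropyl equatorial, methyl axial): E = 1.75 kcal/mol.
ΔE = 2.20 − 1.75 = 0.45 kcal/mol; chair II is more stable.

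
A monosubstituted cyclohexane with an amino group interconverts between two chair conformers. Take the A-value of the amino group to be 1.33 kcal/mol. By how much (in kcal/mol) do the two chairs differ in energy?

1.33 kcal/mol

A monosubstituted cyclohexane has one chair with the amino group axial (E = A = 1.33 kcal/mol) and one with it equatorial (E = 0).
ΔE = 1.33 − 0 = 1.33 kcal/mol.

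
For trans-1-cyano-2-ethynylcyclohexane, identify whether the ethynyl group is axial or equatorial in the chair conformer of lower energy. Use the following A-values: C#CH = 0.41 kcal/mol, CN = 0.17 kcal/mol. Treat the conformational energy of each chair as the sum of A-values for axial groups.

equatorial

C1 and C2 have opposite parity, so for the trans isomer the two substituents are e,e in one chair and a,a in the other.
Chair I (ethynyl axial, cyano axial): E = 0.58 kcal/mol.
Chair II (ethynyl equatorial, cyano equatorial): E = 0.00 kcal/mol.
Chair II is the more stable (lower-energy) conformer, and in that chair the ethynyl group is equatorial.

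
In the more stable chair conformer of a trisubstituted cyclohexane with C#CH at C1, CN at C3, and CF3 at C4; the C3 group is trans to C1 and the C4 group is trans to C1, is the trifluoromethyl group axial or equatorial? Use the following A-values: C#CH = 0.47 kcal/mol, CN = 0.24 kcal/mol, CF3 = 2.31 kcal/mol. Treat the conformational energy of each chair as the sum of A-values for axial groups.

equatorial

Chair I (ethynyl axial, cyano equatorial, trifluoromethyl axial): E = 2.78 kcal/mol.
Chair II (ethynyl equatorial, cyano axial, trifluoromethyl equatorial): E = 0.24 kcal/mol.
Chair II is the more stable (lower-energy) conformer, and in that chair the trifluoromethyl group is equatorial.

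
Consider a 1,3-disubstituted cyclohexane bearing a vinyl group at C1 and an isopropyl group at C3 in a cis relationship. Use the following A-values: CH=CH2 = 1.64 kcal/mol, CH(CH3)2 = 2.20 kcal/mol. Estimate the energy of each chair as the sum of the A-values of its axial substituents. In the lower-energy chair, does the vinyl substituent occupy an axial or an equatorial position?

C1 and C3 have the same parity, so for the cis isomer the two substituents are e,e in one chair and a,a in the other.
Chair I (vinyl axial, isopropyl axial): E = 3.84 kcal/mol.
Chair II (vinyl equatorial, isopropyl equatorial): E = 0.00 kcal/mol.
Chair II is the more stable (lower-energy) conformer, and in that chair the vinyl group is equatorial.

equatorial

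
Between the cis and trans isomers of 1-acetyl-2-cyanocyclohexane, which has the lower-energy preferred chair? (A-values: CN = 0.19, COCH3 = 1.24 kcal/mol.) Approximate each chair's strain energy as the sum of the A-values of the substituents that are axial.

trans

At 1,2 positions (parity opposite): cis → (a,e or e,a); trans → (e,e or a,a).
Best chair for cis: E = 0.19 kcal/mol; best chair for trans: E = 0.00 kcal/mol.
The trans isomer is lower by 0.19 kcal/mol.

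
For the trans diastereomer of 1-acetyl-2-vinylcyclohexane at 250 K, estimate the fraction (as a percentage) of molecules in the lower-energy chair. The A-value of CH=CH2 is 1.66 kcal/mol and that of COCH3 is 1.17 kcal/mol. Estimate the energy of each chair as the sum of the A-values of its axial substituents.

C1 and C2 have opposite parity, so for the trans isomer the two substituents are e,e in one chair and a,a in the other.
Chair I (vinyl axial, acetyl axial): E = 2.83 kcal/mol; chair II (vinyl equatorial, acetyl equatorial): E = 0.00 kcal/mol.
ΔG = 2.83 kcal/mol between the two chairs.
K = exp(ΔG/RT) with R = 1.987×10⁻³ kcal mol⁻¹ K⁻¹ and T = 250 K gives K ≈ 298.
Fraction in the lower-energy chair = K/(K+1) = 99.7%.

99.7%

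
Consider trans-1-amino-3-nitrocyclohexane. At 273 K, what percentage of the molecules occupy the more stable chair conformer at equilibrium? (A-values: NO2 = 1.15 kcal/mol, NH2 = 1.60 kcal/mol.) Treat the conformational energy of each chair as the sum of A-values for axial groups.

C1 and C3 have the same parity, so for the trans isomer the two substituents are one axial and one equatorial in each chair.
Chair I (nitro axial, amino equatorial): E = 1.15 kcal/mol; chair II (nitro equatorial, amino axial): E = 1.60 kcal/mol.
ΔG = 0.45 kcal/mol between the two chairs.
K = exp(ΔG/RT) with R = 1.987×10⁻³ kcal mol⁻¹ K⁻¹ and T = 273 K gives K ≈ 2.29.
Fraction in the lower-energy chair = K/(K+1) = 69.6%.

69.6%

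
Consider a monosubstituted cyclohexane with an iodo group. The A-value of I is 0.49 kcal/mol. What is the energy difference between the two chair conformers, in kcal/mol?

A monosubstituted cyclohexane has one chair with the iodo group axial (E = A = 0.49 kcal/mol) and one with it equatorial (E = 0).
ΔE = 0.49 − 0 = 0.49 kcal/mol.

0.49 kcal/mol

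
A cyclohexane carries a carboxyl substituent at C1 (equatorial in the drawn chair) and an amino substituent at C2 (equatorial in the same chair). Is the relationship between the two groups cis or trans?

trans

C1 and C2 have opposite parity, so their axial bonds point in opposite directions.
With opposite-parity carbons, two substituents on the same face are one axial and one equatorial; opposite faces give both axial or both equatorial.
Here the groups are equatorial/equatorial → opposite face → trans.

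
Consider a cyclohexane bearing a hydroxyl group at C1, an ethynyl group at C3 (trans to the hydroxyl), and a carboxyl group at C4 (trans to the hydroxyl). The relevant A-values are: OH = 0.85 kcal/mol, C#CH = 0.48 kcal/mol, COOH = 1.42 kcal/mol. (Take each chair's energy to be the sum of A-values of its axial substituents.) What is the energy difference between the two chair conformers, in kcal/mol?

Chair I (hydroxyl axial, ethynyl equatorial, carboxyl axial): E = 2.27 kcal/mol.
Chair II (hydroxyl equatorial, ethynyl axial, carboxyl equatorial): E = 0.48 kcal/mol.
ΔE = 2.27 − 0.48 = 1.79 kcal/mol; chair II is more stable.

1.79 kcal/mol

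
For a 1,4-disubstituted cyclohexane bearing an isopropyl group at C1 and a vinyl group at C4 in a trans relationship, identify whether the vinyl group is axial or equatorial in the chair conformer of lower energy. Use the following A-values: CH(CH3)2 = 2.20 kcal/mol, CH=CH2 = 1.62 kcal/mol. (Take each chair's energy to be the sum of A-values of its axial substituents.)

C1 and C4 have opposite parity, so for the trans isomer the two substituents are e,e in one chair and a,a in the other.
Chair I (isopropyl axial, vinyl axial): E = 3.82 kcal/mol.
Chair II (isopropyl equatorial, vinyl equatorial): E = 0.00 kcal/mol.
Chair II is the more stable (lower-energy) conformer, and in that chair the vinyl group is equatorial.

equatorial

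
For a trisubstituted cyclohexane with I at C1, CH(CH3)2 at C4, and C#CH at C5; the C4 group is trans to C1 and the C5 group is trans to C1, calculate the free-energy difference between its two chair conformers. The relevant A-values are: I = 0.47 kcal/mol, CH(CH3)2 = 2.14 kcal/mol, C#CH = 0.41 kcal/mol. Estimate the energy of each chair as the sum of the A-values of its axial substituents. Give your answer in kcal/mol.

Chair I (iodo axial, isopropyl axial, ethynyl equatorial): E = 2.61 kcal/mol.
Chair II (iodo equatorial, isopropyl equatorial, ethynyl axial): E = 0.41 kcal/mol.
ΔE = 2.61 − 0.41 = 2.20 kcal/mol; chair II is more stable.

2.20 kcal/mol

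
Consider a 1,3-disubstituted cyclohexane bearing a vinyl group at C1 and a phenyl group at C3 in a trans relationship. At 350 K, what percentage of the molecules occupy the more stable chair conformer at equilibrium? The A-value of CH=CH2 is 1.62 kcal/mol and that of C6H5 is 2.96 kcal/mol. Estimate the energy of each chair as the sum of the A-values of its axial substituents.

C1 and C3 have the same parity, so for the trans isomer the two substituents are one axial and one equatorial in each chair.
Chair I (vinyl axial, phenyl equatorial): E = 1.62 kcal/mol; chair II (vinyl equatorial, phenyl axial): E = 2.96 kcal/mol.
ΔG = 1.34 kcal/mol between the two chairs.
K = exp(ΔG/RT) with R = 1.987×10⁻³ kcal mol⁻¹ K⁻¹ and T = 350 K gives K ≈ 6.87.
Fraction in the lower-energy chair = K/(K+1) = 87.3%.

87.3%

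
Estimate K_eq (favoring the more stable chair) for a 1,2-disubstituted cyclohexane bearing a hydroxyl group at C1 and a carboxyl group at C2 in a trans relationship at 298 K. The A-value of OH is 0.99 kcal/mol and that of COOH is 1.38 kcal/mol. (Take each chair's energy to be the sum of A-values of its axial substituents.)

C1 and C2 have opposite parity, so for the trans isomer the two substituents are e,e in one chair and a,a in the other.
Chair I (hydroxyl axial, carboxyl axial): E = 2.37 kcal/mol; chair II (hydroxyl equatorial, carboxyl equatorial): E = 0.00 kcal/mol.
ΔG = 2.37 kcal/mol between the two chairs.
K = exp(ΔG/RT) with R = 1.987×10⁻³ kcal mol⁻¹ K⁻¹ and T = 298 K gives K ≈ 54.7.

K ≈ 54.7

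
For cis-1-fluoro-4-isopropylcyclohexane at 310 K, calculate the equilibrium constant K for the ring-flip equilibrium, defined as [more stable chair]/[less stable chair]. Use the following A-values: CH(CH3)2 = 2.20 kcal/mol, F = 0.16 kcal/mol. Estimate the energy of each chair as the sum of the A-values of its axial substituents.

K ≈ 27.4

C1 and C4 have opposite parity, so for the cis isomer the two substituents are one axial and one equatorial in each chair.
Chair I (isopropyl axial, fluoro equatorial): E = 2.20 kcal/mol; chair II (isopropyl equatorial, fluoro axial): E = 0.16 kcal/mol.
ΔG = 2.04 kcal/mol between the two chairs.
K = exp(ΔG/RT) with R = 1.987×10⁻³ kcal mol⁻¹ K⁻¹ and T = 310 K gives K ≈ 27.4.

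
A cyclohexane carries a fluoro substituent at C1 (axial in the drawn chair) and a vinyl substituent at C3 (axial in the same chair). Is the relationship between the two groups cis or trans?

cis

C1 and C3 have the same parity, so their axial bonds point in the same direction.
With same-parity carbons, two substituents on the same face are both axial or both equatorial; opposite faces give one of each.
Here the groups are axial/axial → same face → cis.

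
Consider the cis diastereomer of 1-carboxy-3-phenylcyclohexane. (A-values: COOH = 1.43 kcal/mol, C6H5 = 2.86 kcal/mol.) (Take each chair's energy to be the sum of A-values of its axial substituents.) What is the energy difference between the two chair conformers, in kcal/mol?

4.29 kcal/mol

C1 and C3 have the same parity, so for the cis isomer the two substituents are e,e in one chair and a,a in the other.
Chair I (carboxyl axial, phenyl axial): E = 4.29 kcal/mol.
Chair II (carboxyl equatorial, phenyl equatorial): E = 0.00 kcal/mol.
ΔE = 4.29 − 0.00 = 4.29 kcal/mol; chair II is more stable.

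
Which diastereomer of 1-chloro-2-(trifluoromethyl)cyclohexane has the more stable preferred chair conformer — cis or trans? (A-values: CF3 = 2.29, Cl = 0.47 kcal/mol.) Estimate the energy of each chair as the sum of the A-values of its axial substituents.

trans

At 1,2 positions (parity opposite): cis → (a,e or e,a); trans → (e,e or a,a).
Best chair for cis: E = 0.47 kcal/mol; best chair for trans: E = 0.00 kcal/mol.
The trans isomer is lower by 0.47 kcal/mol.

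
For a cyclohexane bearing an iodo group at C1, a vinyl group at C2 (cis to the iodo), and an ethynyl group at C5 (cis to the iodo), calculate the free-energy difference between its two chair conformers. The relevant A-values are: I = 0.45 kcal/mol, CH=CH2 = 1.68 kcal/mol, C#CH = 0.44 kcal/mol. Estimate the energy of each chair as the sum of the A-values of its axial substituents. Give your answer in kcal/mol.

0.79 kcal/mol

Chair I (iodo axial, vinyl equatorial, ethynyl axial): E = 0.89 kcal/mol.
Chair II (iodo equatorial, vinyl axial, ethynyl equatorial): E = 1.68 kcal/mol.
ΔE = 1.68 − 0.89 = 0.79 kcal/mol; chair I is more stable.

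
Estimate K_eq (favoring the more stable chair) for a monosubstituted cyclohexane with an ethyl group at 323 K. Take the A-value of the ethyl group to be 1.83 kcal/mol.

One chair has the ethyl group axial (E = 1.83 kcal/mol) and the other has it equatorial (E = 0).
ΔG = 1.83 kcal/mol between the two chairs.
K = exp(ΔG/RT) with R = 1.987×10⁻³ kcal mol⁻¹ K⁻¹ and T = 323 K gives K ≈ 17.3.

K ≈ 17.3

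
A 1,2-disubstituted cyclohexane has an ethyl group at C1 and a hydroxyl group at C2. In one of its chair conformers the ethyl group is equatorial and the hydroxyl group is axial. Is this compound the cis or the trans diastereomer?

C1 and C2 have opposite parity, so their axial bonds point in opposite directions.
With opposite-parity carbons, two substituents on the same face are one axial and one equatorial; opposite faces give both axial or both equatorial.
Here the groups are equatorial/axial → same face → cis.

cis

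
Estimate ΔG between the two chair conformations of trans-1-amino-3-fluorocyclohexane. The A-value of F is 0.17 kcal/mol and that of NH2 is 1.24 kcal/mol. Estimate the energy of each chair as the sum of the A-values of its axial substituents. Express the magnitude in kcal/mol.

C1 and C3 have the same parity, so for the trans isomer the two substituents are one axial and one equatorial in each chair.
Chair I (fluoro axial, amino equatorial): E = 0.17 kcal/mol.
Chair II (fluoro equatorial, amino axial): E = 1.24 kcal/mol.
ΔE = 1.24 − 0.17 = 1.07 kcal/mol; chair I is more stable.

1.07 kcal/mol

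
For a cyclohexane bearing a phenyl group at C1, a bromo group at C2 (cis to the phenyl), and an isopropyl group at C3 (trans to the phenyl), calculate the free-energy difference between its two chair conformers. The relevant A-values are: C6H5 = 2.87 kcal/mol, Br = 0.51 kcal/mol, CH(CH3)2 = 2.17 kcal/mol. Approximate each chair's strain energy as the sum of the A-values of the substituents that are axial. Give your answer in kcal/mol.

Chair I (phenyl axial, bromo equatorial, isopropyl equatorial): E = 2.87 kcal/mol.
Chair II (phenyl equatorial, bromo axial, isopropyl axial): E = 2.68 kcal/mol.
ΔE = 2.87 − 2.68 = 0.19 kcal/mol; chair II is more stable.

0.19 kcal/mol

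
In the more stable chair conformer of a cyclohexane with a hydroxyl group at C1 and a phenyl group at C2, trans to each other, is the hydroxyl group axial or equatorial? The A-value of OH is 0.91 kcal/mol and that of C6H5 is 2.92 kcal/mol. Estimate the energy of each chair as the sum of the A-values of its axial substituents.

equatorial

C1 and C2 have opposite parity, so for the trans isomer the two substituents are e,e in one chair and a,a in the other.
Chair I (hydroxyl axial, phenyl axial): E = 3.83 kcal/mol.
Chair II (hydroxyl equatorial, phenyl equatorial): E = 0.00 kcal/mol.
Chair II is the more stable (lower-energy) conformer, and in that chair the hydroxyl group is equatorial.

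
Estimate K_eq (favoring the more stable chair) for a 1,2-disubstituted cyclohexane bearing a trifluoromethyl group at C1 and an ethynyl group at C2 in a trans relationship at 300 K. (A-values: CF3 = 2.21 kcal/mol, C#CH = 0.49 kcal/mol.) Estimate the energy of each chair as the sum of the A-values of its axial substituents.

C1 and C2 have opposite parity, so for the trans isomer the two substituents are e,e in one chair and a,a in the other.
Chair I (trifluoromethyl axial, ethynyl axial): E = 2.70 kcal/mol; chair II (trifluoromethyl equatorial, ethynyl equatorial): E = 0.00 kcal/mol.
ΔG = 2.70 kcal/mol between the two chairs.
K = exp(ΔG/RT) with R = 1.987×10⁻³ kcal mol⁻¹ K⁻¹ and T = 300 K gives K ≈ 92.7.

K ≈ 92.7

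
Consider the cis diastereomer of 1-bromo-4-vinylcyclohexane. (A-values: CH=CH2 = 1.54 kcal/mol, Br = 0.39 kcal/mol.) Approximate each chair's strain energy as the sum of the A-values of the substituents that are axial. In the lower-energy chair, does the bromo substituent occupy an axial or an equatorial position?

C1 and C4 have opposite parity, so for the cis isomer the two substituents are one axial and one equatorial in each chair.
Chair I (vinyl axial, bromo equatorial): E = 1.54 kcal/mol.
Chair II (vinyl equatorial, bromo axial): E = 0.39 kcal/mol.
Chair II is the more stable (lower-energy) conformer, and in that chair the bromo group is axial.

axial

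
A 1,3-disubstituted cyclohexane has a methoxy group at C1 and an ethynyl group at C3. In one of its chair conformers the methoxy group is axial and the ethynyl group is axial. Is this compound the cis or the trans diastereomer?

cis

C1 and C3 have the same parity, so their axial bonds point in the same direction.
With same-parity carbons, two substituents on the same face are both axial or both equatorial; opposite faces give one of each.
Here the groups are axial/axial → same face → cis.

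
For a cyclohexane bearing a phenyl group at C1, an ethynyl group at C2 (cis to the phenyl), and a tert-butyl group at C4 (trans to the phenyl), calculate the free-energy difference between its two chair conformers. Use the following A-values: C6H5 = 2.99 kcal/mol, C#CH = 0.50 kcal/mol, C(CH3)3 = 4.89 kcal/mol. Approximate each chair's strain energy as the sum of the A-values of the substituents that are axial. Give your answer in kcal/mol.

Chair I (phenyl axial, ethynyl equatorial, tert-butyl axial): E = 7.88 kcal/mol.
Chair II (phenyl equatorial, ethynyl axial, tert-butyl equatorial): E = 0.50 kcal/mol.
ΔE = 7.88 − 0.50 = 7.38 kcal/mol; chair II is more stable.

7.38 kcal/mol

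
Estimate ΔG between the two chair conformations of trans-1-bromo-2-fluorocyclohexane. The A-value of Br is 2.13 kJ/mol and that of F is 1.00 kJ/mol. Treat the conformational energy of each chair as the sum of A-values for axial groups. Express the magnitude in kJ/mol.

3.13 kJ/mol

C1 and C2 have opposite parity, so for the trans isomer the two substituents are e,e in one chair and a,a in the other.
Chair I (bromo axial, fluoro axial): E = 3.13 kJ/mol.
Chair II (bromo equatorial, fluoro equatorial): E = 0.00 kJ/mol.
ΔE = 3.13 − 0.00 = 3.13 kJ/mol; chair II is more stable.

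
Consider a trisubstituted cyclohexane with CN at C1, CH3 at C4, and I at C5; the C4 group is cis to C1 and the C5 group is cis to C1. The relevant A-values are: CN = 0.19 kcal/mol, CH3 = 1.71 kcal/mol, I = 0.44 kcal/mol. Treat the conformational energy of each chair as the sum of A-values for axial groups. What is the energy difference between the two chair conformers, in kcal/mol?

Chair I (cyano axial, methyl equatorial, iodo axial): E = 0.63 kcal/mol.
Chair II (cyano equatorial, methyl axial, iodo equatorial): E = 1.71 kcal/mol.
ΔE = 1.71 − 0.63 = 1.08 kcal/mol; chair I is more stable.

1.08 kcal/mol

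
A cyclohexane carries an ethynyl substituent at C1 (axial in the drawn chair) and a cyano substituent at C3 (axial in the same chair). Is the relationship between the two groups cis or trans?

C1 and C3 have the same parity, so their axial bonds point in the same direction.
With same-parity carbons, two substituents on the same face are both axial or both equatorial; opposite faces give one of each.
Here the groups are axial/axial → same face → cis.

cis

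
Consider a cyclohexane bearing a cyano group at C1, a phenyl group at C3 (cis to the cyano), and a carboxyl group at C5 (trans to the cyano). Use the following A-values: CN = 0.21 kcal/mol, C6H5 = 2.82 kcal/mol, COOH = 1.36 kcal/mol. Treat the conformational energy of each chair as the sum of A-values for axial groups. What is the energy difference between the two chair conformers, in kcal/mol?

Chair I (cyano axial, phenyl axial, carboxyl equatorial): E = 3.03 kcal/mol.
Chair II (cyano equatorial, phenyl equatorial, carboxyl axial): E = 1.36 kcal/mol.
ΔE = 3.03 − 1.36 = 1.67 kcal/mol; chair II is more stable.

1.67 kcal/mol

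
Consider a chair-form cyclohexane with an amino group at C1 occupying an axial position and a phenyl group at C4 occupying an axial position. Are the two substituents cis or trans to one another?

C1 and C4 have opposite parity, so their axial bonds point in opposite directions.
With opposite-parity carbons, two substituents on the same face are one axial and one equatorial; opposite faces give both axial or both equatorial.
Here the groups are axial/axial → opposite face → trans.

trans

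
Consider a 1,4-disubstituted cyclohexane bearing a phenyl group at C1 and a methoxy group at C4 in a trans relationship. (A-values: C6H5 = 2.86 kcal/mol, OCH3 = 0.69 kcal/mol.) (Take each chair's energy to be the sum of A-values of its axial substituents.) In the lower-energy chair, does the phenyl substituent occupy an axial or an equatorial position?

C1 and C4 have opposite parity, so for the trans isomer the two substituents are e,e in one chair and a,a in the other.
Chair I (phenyl axial, methoxy axial): E = 3.55 kcal/mol.
Chair II (phenyl equatorial, methoxy equatorial): E = 0.00 kcal/mol.
Chair II is the more stable (lower-energy) conformer, and in that chair the phenyl group is equatorial.

equatorial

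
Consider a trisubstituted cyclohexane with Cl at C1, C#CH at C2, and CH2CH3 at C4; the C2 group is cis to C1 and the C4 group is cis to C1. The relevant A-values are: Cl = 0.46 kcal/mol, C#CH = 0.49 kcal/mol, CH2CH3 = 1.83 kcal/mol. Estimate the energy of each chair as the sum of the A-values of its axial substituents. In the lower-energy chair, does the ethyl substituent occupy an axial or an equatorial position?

Chair I (chloro axial, ethynyl equatorial, ethyl equatorial): E = 0.46 kcal/mol.
Chair II (chloro equatorial, ethynyl axial, ethyl axial): E = 2.32 kcal/mol.
Chair I is the more stable (lower-energy) conformer, and in that chair the ethyl group is equatorial.

equatorial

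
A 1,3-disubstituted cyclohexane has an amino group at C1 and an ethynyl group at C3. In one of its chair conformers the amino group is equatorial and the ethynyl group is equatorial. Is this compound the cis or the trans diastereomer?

C1 and C3 have the same parity, so their axial bonds point in the same direction.
With same-parity carbons, two substituents on the same face are both axial or both equatorial; opposite faces give one of each.
Here the groups are equatorial/equatorial → same face → cis.

cis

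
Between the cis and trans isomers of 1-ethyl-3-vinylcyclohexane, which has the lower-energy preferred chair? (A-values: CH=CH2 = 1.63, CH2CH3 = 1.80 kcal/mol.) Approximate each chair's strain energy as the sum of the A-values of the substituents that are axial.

cis

At 1,3 positions (parity same): cis → (e,e or a,a); trans → (a,e or e,a).
Best chair for cis: E = 0.00 kcal/mol; best chair for trans: E = 1.63 kcal/mol.
The cis isomer is lower by 1.63 kcal/mol.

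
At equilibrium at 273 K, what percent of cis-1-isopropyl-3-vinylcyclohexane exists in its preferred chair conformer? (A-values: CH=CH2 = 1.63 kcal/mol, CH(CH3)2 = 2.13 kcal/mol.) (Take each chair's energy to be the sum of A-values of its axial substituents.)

C1 and C3 have the same parity, so for the cis isomer the two substituents are e,e in one chair and a,a in the other.
Chair I (vinyl axial, isopropyl axial): E = 3.76 kcal/mol; chair II (vinyl equatorial, isopropyl equatorial): E = 0.00 kcal/mol.
ΔG = 3.76 kcal/mol between the two chairs.
K = exp(ΔG/RT) with R = 1.987×10⁻³ kcal mol⁻¹ K⁻¹ and T = 273 K gives K ≈ 1.02e+03.
Fraction in the lower-energy chair = K/(K+1) = 99.9%.

99.9%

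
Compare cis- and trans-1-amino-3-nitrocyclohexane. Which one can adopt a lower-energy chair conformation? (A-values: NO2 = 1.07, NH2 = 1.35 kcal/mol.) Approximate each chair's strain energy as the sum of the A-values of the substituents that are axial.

cis

At 1,3 positions (parity same): cis → (e,e or a,a); trans → (a,e or e,a).
Best chair for cis: E = 0.00 kcal/mol; best chair for trans: E = 1.07 kcal/mol.
The cis isomer is lower by 1.07 kcal/mol.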